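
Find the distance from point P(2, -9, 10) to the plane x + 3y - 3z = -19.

distance = |a·x₀ + b·y₀ + c·z₀ - d| / √(a² + b² + c²)
  = |1·2 + 3·(-9) + (-3)·10 - (-19)| / √(1² + 3² + (-3)²)
  = |2 - 27 - 30 + 19| / √(1 + 9 + 9)
  = |-36| / √19
  = 36 / 4.359
  ≈ 8.259

8.259


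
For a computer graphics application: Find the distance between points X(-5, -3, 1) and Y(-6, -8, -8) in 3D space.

d = √[(x₂-x₁)² + (y₂-y₁)² + (z₂-z₁)²]
  = √[(-1)² + (-5)² + (-9)²]
  = √[1 + 25 + 81]
  = √107
  ≈ 10.34

10.34


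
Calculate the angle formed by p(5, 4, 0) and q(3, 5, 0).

p·q = 5·3 + 4·5 + 0·0 = 15 + 20 + 0 = 35
|p| = √(5² + 4² + 0²) = √41 ≈ 6.403
|q| = √(3² + 5² + 0²) = √34 ≈ 5.831
cos θ = (p·q)/(|p||q|) = 35/(6.403·5.831) ≈ 0.9374
θ = arccos(0.9374) ≈ 20.38°

20.38°


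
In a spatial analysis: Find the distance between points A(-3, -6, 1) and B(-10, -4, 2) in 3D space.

d = √[(x₂-x₁)² + (y₂-y₁)² + (z₂-z₁)²]
  = √[(-7)² + 2² + 1²]
  = √[49 + 4 + 1]
  = √54
  ≈ 7.348

7.348


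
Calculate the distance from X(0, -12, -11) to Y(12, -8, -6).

d = √[(x₂-x₁)² + (y₂-y₁)² + (z₂-z₁)²]
  = √[12² + 4² + 5²]
  = √[144 + 16 + 25]
  = √185
  ≈ 13.6

13.6


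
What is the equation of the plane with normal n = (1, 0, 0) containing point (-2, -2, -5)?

The plane through P with normal n = (a, b, c) satisfies n·(r - P) = 0,
i.e. ax + by + cz = a·x₀ + b·y₀ + c·z₀.
d = 1·(-2) + 0·(-2) + 0·(-5)
  = -2 + 0 + 0
  = -2
Equation: x = -2

x = -2


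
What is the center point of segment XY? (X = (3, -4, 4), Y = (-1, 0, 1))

M = ((x₁+x₂)/2, (y₁+y₂)/2, (z₁+z₂)/2)
  = ((3 - 1)/2, (-4 + 0)/2, (4 + 1)/2)
  = (2/2, -4/2, 5/2)
  = (1, -2, 2.5)

(1, -2, 2.5)


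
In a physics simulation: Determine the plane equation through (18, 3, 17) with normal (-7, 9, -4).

The plane through P with normal n = (a, b, c) satisfies n·(r - P) = 0,
i.e. ax + by + cz = a·x₀ + b·y₀ + c·z₀.
d = (-7)·18 + 9·3 + (-4)·17
  = -126 + 27 - 68
  = -167
Equation: -7x + 9y - 4z = -167

-7x + 9y - 4z = -167


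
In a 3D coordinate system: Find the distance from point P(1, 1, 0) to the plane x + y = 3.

distance = |a·x₀ + b·y₀ + c·z₀ - d| / √(a² + b² + c²)
  = |1·1 + 1·1 + 0·0 - 3| / √(1² + 1² + 0²)
  = |1 + 1 + 0 - 3| / √(1 + 1 + 0)
  = |-1| / √2
  = 1 / 1.414
  ≈ 0.7071

0.7071


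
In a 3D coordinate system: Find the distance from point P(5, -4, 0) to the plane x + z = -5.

distance = |a·x₀ + b·y₀ + c·z₀ - d| / √(a² + b² + c²)
  = |1·5 + 0·(-4) + 1·0 - (-5)| / √(1² + 0² + 1²)
  = |5 + 0 + 0 + 5| / √(1 + 0 + 1)
  = |10| / √2
  = 10 / 1.414
  ≈ 7.071

7.071


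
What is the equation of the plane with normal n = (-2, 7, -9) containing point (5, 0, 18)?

The plane through P with normal n = (a, b, c) satisfies n·(r - P) = 0,
i.e. ax + by + cz = a·x₀ + b·y₀ + c·z₀.
d = (-2)·5 + 7·0 + (-9)·18
  = -10 + 0 - 162
  = -172
Equation: -2x + 7y - 9z = -172

-2x + 7y - 9z = -172


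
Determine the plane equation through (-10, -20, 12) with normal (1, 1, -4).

The plane through P with normal n = (a, b, c) satisfies n·(r - P) = 0,
i.e. ax + by + cz = a·x₀ + b·y₀ + c·z₀.
d = 1·(-10) + 1·(-20) + (-4)·12
  = -10 - 20 - 48
  = -78
Equation: x + y - 4z = -78

x + y - 4z = -78


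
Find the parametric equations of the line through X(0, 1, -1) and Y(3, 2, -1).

Direction vector d = Y - X = (3 + 0, 2 - 1, -1 + 1) = (3, 1, 0)
Parametric form r = X + t·d:
x = 0 + 3t, y = 1 + t, z = -1

x = 0 + 3t, y = 1 + t, z = -1


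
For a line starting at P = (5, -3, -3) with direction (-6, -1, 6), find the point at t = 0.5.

P(t) = P + t·d
  = (5 + (-6)·0.5, -3 + (-1)·0.5, -3 + 6·0.5)
  = (5 - 3, -3 - 0.5, -3 + 3)
  = (2, -3.5, 0)

(2, -3.5, 0)


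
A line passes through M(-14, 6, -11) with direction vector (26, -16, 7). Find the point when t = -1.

P(t) = M + t·d
  = (-14 + 26·(-1), 6 + (-16)·(-1), -11 + 7·(-1))
  = (-14 - 26, 6 + 16, -11 - 7)
  = (-40, 22, -18)

(-40, 22, -18)


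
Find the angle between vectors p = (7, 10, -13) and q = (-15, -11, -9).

p·q = 7·(-15) + 10·(-11) + (-13)·(-9) = -105 - 110 + 117 = -98
|p| = √(7² + 10² + (-13)²) = √318 ≈ 17.83
|q| = √((-15)² + (-11)² + (-9)²) = √427 ≈ 20.66
cos θ = (p·q)/(|p||q|) = -98/(17.83·20.66) ≈ -0.2659
θ = arccos(-0.2659) ≈ 105.4°

105.4°


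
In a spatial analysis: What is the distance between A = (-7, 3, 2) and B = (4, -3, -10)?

d = √[(x₂-x₁)² + (y₂-y₁)² + (z₂-z₁)²]
  = √[11² + (-6)² + (-12)²]
  = √[121 + 36 + 144]
  = √301
  ≈ 17.35

17.35


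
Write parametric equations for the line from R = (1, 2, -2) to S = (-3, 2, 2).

Direction vector d = S - R = (-3 - 1, 2 - 2, 2 + 2) = (-4, 0, 4)
Parametric form r = R + t·d:
x = 1 - 4t, y = 2, z = -2 + 4t

x = 1 - 4t, y = 2, z = -2 + 4t


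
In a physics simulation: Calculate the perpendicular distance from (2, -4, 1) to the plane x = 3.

distance = |a·x₀ + b·y₀ + c·z₀ - d| / √(a² + b² + c²)
  = |1·2 + 0·(-4) + 0·1 - 3| / √(1² + 0² + 0²)
  = |2 + 0 + 0 - 3| / √(1 + 0 + 0)
  = |-1| / √1
  = 1 / 1
  ≈ 1

1


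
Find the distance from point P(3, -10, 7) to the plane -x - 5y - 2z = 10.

distance = |a·x₀ + b·y₀ + c·z₀ - d| / √(a² + b² + c²)
  = |(-1)·3 + (-5)·(-10) + (-2)·7 - 10| / √((-1)² + (-5)² + (-2)²)
  = |-3 + 50 - 14 - 10| / √(1 + 25 + 4)
  = |23| / √30
  = 23 / 5.477
  ≈ 4.199

4.199


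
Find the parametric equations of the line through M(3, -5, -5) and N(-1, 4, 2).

Direction vector d = N - M = (-1 - 3, 4 + 5, 2 + 5) = (-4, 9, 7)
Parametric form r = M + t·d:
x = 3 - 4t, y = -5 + 9t, z = -5 + 7t

x = 3 - 4t, y = -5 + 9t, z = -5 + 7t


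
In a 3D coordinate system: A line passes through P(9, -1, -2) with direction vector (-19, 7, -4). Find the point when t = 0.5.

P(t) = P + t·d
  = (9 + (-19)·0.5, -1 + 7·0.5, -2 + (-4)·0.5)
  = (9 - 9.5, -1 + 3.5, -2 - 2)
  = (-0.5, 2.5, -4)

(-0.5, 2.5, -4)


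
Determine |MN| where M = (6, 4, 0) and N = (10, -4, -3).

d = √[(x₂-x₁)² + (y₂-y₁)² + (z₂-z₁)²]
  = √[4² + (-8)² + (-3)²]
  = √[16 + 64 + 9]
  = √89
  ≈ 9.434

9.434


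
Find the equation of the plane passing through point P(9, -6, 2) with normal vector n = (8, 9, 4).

The plane through P with normal n = (a, b, c) satisfies n·(r - P) = 0,
i.e. ax + by + cz = a·x₀ + b·y₀ + c·z₀.
d = 8·9 + 9·(-6) + 4·2
  = 72 - 54 + 8
  = 26
Equation: 8x + 9y + 4z = 26

8x + 9y + 4z = 26


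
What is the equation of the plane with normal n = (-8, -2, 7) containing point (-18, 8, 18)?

The plane through P with normal n = (a, b, c) satisfies n·(r - P) = 0,
i.e. ax + by + cz = a·x₀ + b·y₀ + c·z₀.
d = (-8)·(-18) + (-2)·8 + 7·18
  = 144 - 16 + 126
  = 254
Equation: -8x - 2y + 7z = 254

-8x - 2y + 7z = 254


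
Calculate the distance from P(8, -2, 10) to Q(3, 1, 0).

d = √[(x₂-x₁)² + (y₂-y₁)² + (z₂-z₁)²]
  = √[(-5)² + 3² + (-10)²]
  = √[25 + 9 + 100]
  = √134
  ≈ 11.58

11.58


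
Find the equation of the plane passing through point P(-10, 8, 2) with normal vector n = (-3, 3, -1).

The plane through P with normal n = (a, b, c) satisfies n·(r - P) = 0,
i.e. ax + by + cz = a·x₀ + b·y₀ + c·z₀.
d = (-3)·(-10) + 3·8 + (-1)·2
  = 30 + 24 - 2
  = 52
Equation: -3x + 3y - z = 52

-3x + 3y - z = 52


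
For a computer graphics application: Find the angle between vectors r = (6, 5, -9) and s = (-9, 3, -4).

r·s = 6·(-9) + 5·3 + (-9)·(-4) = -54 + 15 + 36 = -3
|r| = √(6² + 5² + (-9)²) = √142 ≈ 11.92
|s| = √((-9)² + 3² + (-4)²) = √106 ≈ 10.3
cos θ = (r·s)/(|r||s|) = -3/(11.92·10.3) ≈ -0.02445
θ = arccos(-0.02445) ≈ 91.4°

91.4°


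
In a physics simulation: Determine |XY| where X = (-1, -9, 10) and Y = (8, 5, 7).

d = √[(x₂-x₁)² + (y₂-y₁)² + (z₂-z₁)²]
  = √[9² + 14² + (-3)²]
  = √[81 + 196 + 9]
  = √286
  ≈ 16.91

16.91


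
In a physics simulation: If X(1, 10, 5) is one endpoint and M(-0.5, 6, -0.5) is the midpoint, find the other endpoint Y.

Y = 2M - X
  = (2·(-0.5) - 1, 2·6 - 10, 2·(-0.5) - 5)
  = (-1 - 1, 12 - 10, -1 - 5)
  = (-2, 2, -6)

(-2, 2, -6)


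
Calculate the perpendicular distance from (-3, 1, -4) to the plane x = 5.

distance = |a·x₀ + b·y₀ + c·z₀ - d| / √(a² + b² + c²)
  = |1·(-3) + 0·1 + 0·(-4) - 5| / √(1² + 0² + 0²)
  = |-3 + 0 + 0 - 5| / √(1 + 0 + 0)
  = |-8| / √1
  = 8 / 1
  ≈ 8

8


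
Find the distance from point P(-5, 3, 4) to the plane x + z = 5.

distance = |a·x₀ + b·y₀ + c·z₀ - d| / √(a² + b² + c²)
  = |1·(-5) + 0·3 + 1·4 - 5| / √(1² + 0² + 1²)
  = |-5 + 0 + 4 - 5| / √(1 + 0 + 1)
  = |-6| / √2
  = 6 / 1.414
  ≈ 4.243

4.243


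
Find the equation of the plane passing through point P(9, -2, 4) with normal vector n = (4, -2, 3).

The plane through P with normal n = (a, b, c) satisfies n·(r - P) = 0,
i.e. ax + by + cz = a·x₀ + b·y₀ + c·z₀.
d = 4·9 + (-2)·(-2) + 3·4
  = 36 + 4 + 12
  = 52
Equation: 4x - 2y + 3z = 52

4x - 2y + 3z = 52


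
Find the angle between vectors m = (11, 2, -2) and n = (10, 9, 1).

m·n = 11·10 + 2·9 + (-2)·1 = 110 + 18 - 2 = 126
|m| = √(11² + 2² + (-2)²) = √129 ≈ 11.36
|n| = √(10² + 9² + 1²) = √182 ≈ 13.49
cos θ = (m·n)/(|m||n|) = 126/(11.36·13.49) ≈ 0.8223
θ = arccos(0.8223) ≈ 34.68°

34.68°


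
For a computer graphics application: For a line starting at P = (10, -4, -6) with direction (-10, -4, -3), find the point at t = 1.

P(t) = P + t·d
  = (10 + (-10)·1, -4 + (-4)·1, -6 + (-3)·1)
  = (10 - 10, -4 - 4, -6 - 3)
  = (0, -8, -9)

(0, -8, -9)


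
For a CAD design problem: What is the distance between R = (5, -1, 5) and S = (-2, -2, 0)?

d = √[(x₂-x₁)² + (y₂-y₁)² + (z₂-z₁)²]
  = √[(-7)² + (-1)² + (-5)²]
  = √[49 + 1 + 25]
  = √75
  ≈ 8.66

8.66


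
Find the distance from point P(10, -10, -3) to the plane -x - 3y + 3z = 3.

distance = |a·x₀ + b·y₀ + c·z₀ - d| / √(a² + b² + c²)
  = |(-1)·10 + (-3)·(-10) + 3·(-3) - 3| / √((-1)² + (-3)² + 3²)
  = |-10 + 30 - 9 - 3| / √(1 + 9 + 9)
  = |8| / √19
  = 8 / 4.359
  ≈ 1.835

1.835


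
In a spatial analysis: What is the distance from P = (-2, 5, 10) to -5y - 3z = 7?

distance = |a·x₀ + b·y₀ + c·z₀ - d| / √(a² + b² + c²)
  = |0·(-2) + (-5)·5 + (-3)·10 - 7| / √(0² + (-5)² + (-3)²)
  = |0 - 25 - 30 - 7| / √(0 + 25 + 9)
  = |-62| / √34
  = 62 / 5.831
  ≈ 10.63

10.63


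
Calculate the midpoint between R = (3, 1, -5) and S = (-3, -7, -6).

M = ((x₁+x₂)/2, (y₁+y₂)/2, (z₁+z₂)/2)
  = ((3 - 3)/2, (1 - 7)/2, (-5 - 6)/2)
  = (0/2, -6/2, -11/2)
  = (0, -3, -5.5)

(0, -3, -5.5)


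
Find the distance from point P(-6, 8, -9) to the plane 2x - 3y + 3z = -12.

distance = |a·x₀ + b·y₀ + c·z₀ - d| / √(a² + b² + c²)
  = |2·(-6) + (-3)·8 + 3·(-9) - (-12)| / √(2² + (-3)² + 3²)
  = |-12 - 24 - 27 + 12| / √(4 + 9 + 9)
  = |-51| / √22
  = 51 / 4.69
  ≈ 10.87

10.87


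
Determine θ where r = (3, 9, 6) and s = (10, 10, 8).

r·s = 3·10 + 9·10 + 6·8 = 30 + 90 + 48 = 168
|r| = √(3² + 9² + 6²) = √126 ≈ 11.22
|s| = √(10² + 10² + 8²) = √264 ≈ 16.25
cos θ = (r·s)/(|r||s|) = 168/(11.22·16.25) ≈ 0.9211
θ = arccos(0.9211) ≈ 22.91°

22.91°


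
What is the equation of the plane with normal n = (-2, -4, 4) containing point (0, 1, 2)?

The plane through P with normal n = (a, b, c) satisfies n·(r - P) = 0,
i.e. ax + by + cz = a·x₀ + b·y₀ + c·z₀.
d = (-2)·0 + (-4)·1 + 4·2
  = 0 - 4 + 8
  = 4
Equation: -2x - 4y + 4z = 4

-2x - 4y + 4z = 4


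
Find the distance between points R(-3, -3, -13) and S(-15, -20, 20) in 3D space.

d = √[(x₂-x₁)² + (y₂-y₁)² + (z₂-z₁)²]
  = √[(-12)² + (-17)² + 33²]
  = √[144 + 289 + 1089]
  = √1522
  ≈ 39.01

39.01


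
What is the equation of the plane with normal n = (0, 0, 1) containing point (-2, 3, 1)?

The plane through P with normal n = (a, b, c) satisfies n·(r - P) = 0,
i.e. ax + by + cz = a·x₀ + b·y₀ + c·z₀.
d = 0·(-2) + 0·3 + 1·1
  = 0 + 0 + 1
  = 1
Equation: z = 1

z = 1


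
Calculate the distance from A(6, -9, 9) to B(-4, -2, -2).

d = √[(x₂-x₁)² + (y₂-y₁)² + (z₂-z₁)²]
  = √[(-10)² + 7² + (-11)²]
  = √[100 + 49 + 121]
  = √270
  ≈ 16.43

16.43


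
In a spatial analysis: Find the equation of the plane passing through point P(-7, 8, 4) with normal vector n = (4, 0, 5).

The plane through P with normal n = (a, b, c) satisfies n·(r - P) = 0,
i.e. ax + by + cz = a·x₀ + b·y₀ + c·z₀.
d = 4·(-7) + 0·8 + 5·4
  = -28 + 0 + 20
  = -8
Equation: 4x + 5z = -8

4x + 5z = -8


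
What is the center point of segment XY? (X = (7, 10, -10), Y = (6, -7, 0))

M = ((x₁+x₂)/2, (y₁+y₂)/2, (z₁+z₂)/2)
  = ((7 + 6)/2, (10 - 7)/2, (-10 + 0)/2)
  = (13/2, 3/2, -10/2)
  = (6.5, 1.5, -5)

(6.5, 1.5, -5)


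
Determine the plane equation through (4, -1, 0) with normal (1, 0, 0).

The plane through P with normal n = (a, b, c) satisfies n·(r - P) = 0,
i.e. ax + by + cz = a·x₀ + b·y₀ + c·z₀.
d = 1·4 + 0·(-1) + 0·0
  = 4 + 0 + 0
  = 4
Equation: x = 4

x = 4


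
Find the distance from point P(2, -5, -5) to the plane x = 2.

distance = |a·x₀ + b·y₀ + c·z₀ - d| / √(a² + b² + c²)
  = |1·2 + 0·(-5) + 0·(-5) - 2| / √(1² + 0² + 0²)
  = |2 + 0 + 0 - 2| / √(1 + 0 + 0)
  = |0| / √1
  = 0 / 1
  ≈ 0

0


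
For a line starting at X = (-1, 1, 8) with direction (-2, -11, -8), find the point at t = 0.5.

P(t) = X + t·d
  = (-1 + (-2)·0.5, 1 + (-11)·0.5, 8 + (-8)·0.5)
  = (-1 - 1, 1 - 5.5, 8 - 4)
  = (-2, -4.5, 4)

(-2, -4.5, 4)


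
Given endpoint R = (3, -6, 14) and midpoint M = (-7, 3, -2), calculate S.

S = 2M - R
  = (2·(-7) - 3, 2·3 - (-6), 2·(-2) - 14)
  = (-14 - 3, 6 + 6, -4 - 14)
  = (-17, 12, -18)

(-17, 12, -18)


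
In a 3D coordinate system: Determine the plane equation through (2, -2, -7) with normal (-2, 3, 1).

The plane through P with normal n = (a, b, c) satisfies n·(r - P) = 0,
i.e. ax + by + cz = a·x₀ + b·y₀ + c·z₀.
d = (-2)·2 + 3·(-2) + 1·(-7)
  = -4 - 6 - 7
  = -17
Equation: -2x + 3y + z = -17

-2x + 3y + z = -17


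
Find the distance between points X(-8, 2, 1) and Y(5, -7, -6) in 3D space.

d = √[(x₂-x₁)² + (y₂-y₁)² + (z₂-z₁)²]
  = √[13² + (-9)² + (-7)²]
  = √[169 + 81 + 49]
  = √299
  ≈ 17.29

17.29


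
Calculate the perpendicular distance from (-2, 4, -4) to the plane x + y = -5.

distance = |a·x₀ + b·y₀ + c·z₀ - d| / √(a² + b² + c²)
  = |1·(-2) + 1·4 + 0·(-4) - (-5)| / √(1² + 1² + 0²)
  = |-2 + 4 + 0 + 5| / √(1 + 1 + 0)
  = |7| / √2
  = 7 / 1.414
  ≈ 4.95

4.95


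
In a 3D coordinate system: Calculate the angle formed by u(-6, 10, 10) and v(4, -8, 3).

u·v = (-6)·4 + 10·(-8) + 10·3 = -24 - 80 + 30 = -74
|u| = √((-6)² + 10² + 10²) = √236 ≈ 15.36
|v| = √(4² + (-8)² + 3²) = √89 ≈ 9.434
cos θ = (u·v)/(|u||v|) = -74/(15.36·9.434) ≈ -0.5106
θ = arccos(-0.5106) ≈ 120.7°

120.7°


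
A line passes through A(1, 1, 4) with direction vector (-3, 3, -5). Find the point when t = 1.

P(t) = A + t·d
  = (1 + (-3)·1, 1 + 3·1, 4 + (-5)·1)
  = (1 - 3, 1 + 3, 4 - 5)
  = (-2, 4, -1)

(-2, 4, -1)


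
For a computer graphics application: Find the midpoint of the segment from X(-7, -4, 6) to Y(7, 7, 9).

M = ((x₁+x₂)/2, (y₁+y₂)/2, (z₁+z₂)/2)
  = ((-7 + 7)/2, (-4 + 7)/2, (6 + 9)/2)
  = (0/2, 3/2, 15/2)
  = (0, 1.5, 7.5)

(0, 1.5, 7.5)


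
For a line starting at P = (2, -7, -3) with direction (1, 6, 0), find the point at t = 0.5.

P(t) = P + t·d
  = (2 + 1·0.5, -7 + 6·0.5, -3 + 0·0.5)
  = (2 + 0.5, -7 + 3, -3 + 0)
  = (2.5, -4, -3)

(2.5, -4, -3)


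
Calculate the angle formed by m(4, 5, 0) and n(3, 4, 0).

m·n = 4·3 + 5·4 + 0·0 = 12 + 20 + 0 = 32
|m| = √(4² + 5² + 0²) = √41 ≈ 6.403
|n| = √(3² + 4² + 0²) = √25 ≈ 5
cos θ = (m·n)/(|m||n|) = 32/(6.403·5) ≈ 0.9995
θ = arccos(0.9995) ≈ 1.79°

1.79°


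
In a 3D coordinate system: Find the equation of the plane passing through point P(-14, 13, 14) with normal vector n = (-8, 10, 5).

The plane through P with normal n = (a, b, c) satisfies n·(r - P) = 0,
i.e. ax + by + cz = a·x₀ + b·y₀ + c·z₀.
d = (-8)·(-14) + 10·13 + 5·14
  = 112 + 130 + 70
  = 312
Equation: -8x + 10y + 5z = 312

-8x + 10y + 5z = 312


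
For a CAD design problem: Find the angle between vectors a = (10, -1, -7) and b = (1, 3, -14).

a·b = 10·1 + (-1)·3 + (-7)·(-14) = 10 - 3 + 98 = 105
|a| = √(10² + (-1)² + (-7)²) = √150 ≈ 12.25
|b| = √(1² + 3² + (-14)²) = √206 ≈ 14.35
cos θ = (a·b)/(|a||b|) = 105/(12.25·14.35) ≈ 0.5973
θ = arccos(0.5973) ≈ 53.32°

53.32°


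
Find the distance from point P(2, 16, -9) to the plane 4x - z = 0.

distance = |a·x₀ + b·y₀ + c·z₀ - d| / √(a² + b² + c²)
  = |4·2 + 0·16 + (-1)·(-9) - 0| / √(4² + 0² + (-1)²)
  = |8 + 0 + 9 + 0| / √(16 + 0 + 1)
  = |17| / √17
  = 17 / 4.123
  ≈ 4.123

4.123


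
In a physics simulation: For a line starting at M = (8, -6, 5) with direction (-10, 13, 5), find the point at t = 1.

P(t) = M + t·d
  = (8 + (-10)·1, -6 + 13·1, 5 + 5·1)
  = (8 - 10, -6 + 13, 5 + 5)
  = (-2, 7, 10)

(-2, 7, 10)


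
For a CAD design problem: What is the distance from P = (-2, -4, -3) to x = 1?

distance = |a·x₀ + b·y₀ + c·z₀ - d| / √(a² + b² + c²)
  = |1·(-2) + 0·(-4) + 0·(-3) - 1| / √(1² + 0² + 0²)
  = |-2 + 0 + 0 - 1| / √(1 + 0 + 0)
  = |-3| / √1
  = 3 / 1
  ≈ 3

3


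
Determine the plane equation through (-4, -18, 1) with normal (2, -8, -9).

The plane through P with normal n = (a, b, c) satisfies n·(r - P) = 0,
i.e. ax + by + cz = a·x₀ + b·y₀ + c·z₀.
d = 2·(-4) + (-8)·(-18) + (-9)·1
  = -8 + 144 - 9
  = 127
Equation: 2x - 8y - 9z = 127

2x - 8y - 9z = 127


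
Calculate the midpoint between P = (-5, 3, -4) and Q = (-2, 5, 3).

M = ((x₁+x₂)/2, (y₁+y₂)/2, (z₁+z₂)/2)
  = ((-5 - 2)/2, (3 + 5)/2, (-4 + 3)/2)
  = (-7/2, 8/2, -1/2)
  = (-3.5, 4, -0.5)

(-3.5, 4, -0.5)


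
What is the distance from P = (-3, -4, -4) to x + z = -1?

distance = |a·x₀ + b·y₀ + c·z₀ - d| / √(a² + b² + c²)
  = |1·(-3) + 0·(-4) + 1·(-4) - (-1)| / √(1² + 0² + 1²)
  = |-3 + 0 - 4 + 1| / √(1 + 0 + 1)
  = |-6| / √2
  = 6 / 1.414
  ≈ 4.243

4.243


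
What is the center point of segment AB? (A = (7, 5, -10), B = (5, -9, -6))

M = ((x₁+x₂)/2, (y₁+y₂)/2, (z₁+z₂)/2)
  = ((7 + 5)/2, (5 - 9)/2, (-10 - 6)/2)
  = (12/2, -4/2, -16/2)
  = (6, -2, -8)

(6, -2, -8)


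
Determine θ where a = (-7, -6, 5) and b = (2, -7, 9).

a·b = (-7)·2 + (-6)·(-7) + 5·9 = -14 + 42 + 45 = 73
|a| = √((-7)² + (-6)² + 5²) = √110 ≈ 10.49
|b| = √(2² + (-7)² + 9²) = √134 ≈ 11.58
cos θ = (a·b)/(|a||b|) = 73/(10.49·11.58) ≈ 0.6013
θ = arccos(0.6013) ≈ 53.04°

53.04°


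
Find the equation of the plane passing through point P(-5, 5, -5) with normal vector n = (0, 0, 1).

The plane through P with normal n = (a, b, c) satisfies n·(r - P) = 0,
i.e. ax + by + cz = a·x₀ + b·y₀ + c·z₀.
d = 0·(-5) + 0·5 + 1·(-5)
  = 0 + 0 - 5
  = -5
Equation: z = -5

z = -5


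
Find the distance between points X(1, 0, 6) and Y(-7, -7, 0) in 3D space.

d = √[(x₂-x₁)² + (y₂-y₁)² + (z₂-z₁)²]
  = √[(-8)² + (-7)² + (-6)²]
  = √[64 + 49 + 36]
  = √149
  ≈ 12.21

12.21


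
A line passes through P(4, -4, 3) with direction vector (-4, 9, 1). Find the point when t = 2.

P(t) = P + t·d
  = (4 + (-4)·2, -4 + 9·2, 3 + 1·2)
  = (4 - 8, -4 + 18, 3 + 2)
  = (-4, 14, 5)

(-4, 14, 5)


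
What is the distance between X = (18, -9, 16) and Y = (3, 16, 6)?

d = √[(x₂-x₁)² + (y₂-y₁)² + (z₂-z₁)²]
  = √[(-15)² + 25² + (-10)²]
  = √[225 + 625 + 100]
  = √950
  ≈ 30.82

30.82


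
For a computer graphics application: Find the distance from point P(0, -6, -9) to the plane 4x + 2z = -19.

distance = |a·x₀ + b·y₀ + c·z₀ - d| / √(a² + b² + c²)
  = |4·0 + 0·(-6) + 2·(-9) - (-19)| / √(4² + 0² + 2²)
  = |0 + 0 - 18 + 19| / √(16 + 0 + 4)
  = |1| / √20
  = 1 / 4.472
  ≈ 0.2236

0.2236


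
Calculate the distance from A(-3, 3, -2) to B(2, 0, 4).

d = √[(x₂-x₁)² + (y₂-y₁)² + (z₂-z₁)²]
  = √[5² + (-3)² + 6²]
  = √[25 + 9 + 36]
  = √70
  ≈ 8.367

8.367


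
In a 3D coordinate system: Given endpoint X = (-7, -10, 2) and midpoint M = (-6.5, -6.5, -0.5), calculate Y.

Y = 2M - X
  = (2·(-6.5) - (-7), 2·(-6.5) - (-10), 2·(-0.5) - 2)
  = (-13 + 7, -13 + 10, -1 - 2)
  = (-6, -3, -3)

(-6, -3, -3)


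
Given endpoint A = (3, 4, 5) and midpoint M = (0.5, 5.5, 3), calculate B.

B = 2M - A
  = (2·0.5 - 3, 2·5.5 - 4, 2·3 - 5)
  = (1 - 3, 11 - 4, 6 - 5)
  = (-2, 7, 1)

(-2, 7, 1)


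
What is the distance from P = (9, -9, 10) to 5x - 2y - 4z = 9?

distance = |a·x₀ + b·y₀ + c·z₀ - d| / √(a² + b² + c²)
  = |5·9 + (-2)·(-9) + (-4)·10 - 9| / √(5² + (-2)² + (-4)²)
  = |45 + 18 - 40 - 9| / √(25 + 4 + 16)
  = |14| / √45
  = 14 / 6.708
  ≈ 2.087

2.087


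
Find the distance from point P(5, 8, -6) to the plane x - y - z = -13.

distance = |a·x₀ + b·y₀ + c·z₀ - d| / √(a² + b² + c²)
  = |1·5 + (-1)·8 + (-1)·(-6) - (-13)| / √(1² + (-1)² + (-1)²)
  = |5 - 8 + 6 + 13| / √(1 + 1 + 1)
  = |16| / √3
  = 16 / 1.732
  ≈ 9.238

9.238


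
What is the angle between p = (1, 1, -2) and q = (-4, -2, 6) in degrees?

p·q = 1·(-4) + 1·(-2) + (-2)·6 = -4 - 2 - 12 = -18
|p| = √(1² + 1² + (-2)²) = √6 ≈ 2.449
|q| = √((-4)² + (-2)² + 6²) = √56 ≈ 7.483
cos θ = (p·q)/(|p||q|) = -18/(2.449·7.483) ≈ -0.982
θ = arccos(-0.982) ≈ 169.1°

169.1°


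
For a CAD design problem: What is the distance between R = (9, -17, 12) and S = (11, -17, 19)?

d = √[(x₂-x₁)² + (y₂-y₁)² + (z₂-z₁)²]
  = √[2² + 0² + 7²]
  = √[4 + 0 + 49]
  = √53
  ≈ 7.28

7.28


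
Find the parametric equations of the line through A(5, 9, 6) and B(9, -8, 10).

Direction vector d = B - A = (9 - 5, -8 - 9, 10 - 6) = (4, -17, 4)
Parametric form r = A + t·d:
x = 5 + 4t, y = 9 - 17t, z = 6 + 4t

x = 5 + 4t, y = 9 - 17t, z = 6 + 4t


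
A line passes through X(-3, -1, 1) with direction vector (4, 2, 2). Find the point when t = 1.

P(t) = X + t·d
  = (-3 + 4·1, -1 + 2·1, 1 + 2·1)
  = (-3 + 4, -1 + 2, 1 + 2)
  = (1, 1, 3)

(1, 1, 3)


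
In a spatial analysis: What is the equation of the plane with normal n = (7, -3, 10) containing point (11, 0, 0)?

The plane through P with normal n = (a, b, c) satisfies n·(r - P) = 0,
i.e. ax + by + cz = a·x₀ + b·y₀ + c·z₀.
d = 7·11 + (-3)·0 + 10·0
  = 77 + 0 + 0
  = 77
Equation: 7x - 3y + 10z = 77

7x - 3y + 10z = 77


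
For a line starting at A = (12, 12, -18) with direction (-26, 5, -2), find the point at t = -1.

P(t) = A + t·d
  = (12 + (-26)·(-1), 12 + 5·(-1), -18 + (-2)·(-1))
  = (12 + 26, 12 - 5, -18 + 2)
  = (38, 7, -16)

(38, 7, -16)


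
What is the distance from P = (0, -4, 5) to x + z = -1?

distance = |a·x₀ + b·y₀ + c·z₀ - d| / √(a² + b² + c²)
  = |1·0 + 0·(-4) + 1·5 - (-1)| / √(1² + 0² + 1²)
  = |0 + 0 + 5 + 1| / √(1 + 0 + 1)
  = |6| / √2
  = 6 / 1.414
  ≈ 4.243

4.243


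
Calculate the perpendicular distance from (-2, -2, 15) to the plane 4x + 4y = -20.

distance = |a·x₀ + b·y₀ + c·z₀ - d| / √(a² + b² + c²)
  = |4·(-2) + 4·(-2) + 0·15 - (-20)| / √(4² + 4² + 0²)
  = |-8 - 8 + 0 + 20| / √(16 + 16 + 0)
  = |4| / √32
  = 4 / 5.657
  ≈ 0.7071

0.7071


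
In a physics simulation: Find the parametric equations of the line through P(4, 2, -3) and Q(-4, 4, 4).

Direction vector d = Q - P = (-4 - 4, 4 - 2, 4 + 3) = (-8, 2, 7)
Parametric form r = P + t·d:
x = 4 - 8t, y = 2 + 2t, z = -3 + 7t

x = 4 - 8t, y = 2 + 2t, z = -3 + 7t


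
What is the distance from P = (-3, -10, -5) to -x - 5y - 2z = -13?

distance = |a·x₀ + b·y₀ + c·z₀ - d| / √(a² + b² + c²)
  = |(-1)·(-3) + (-5)·(-10) + (-2)·(-5) - (-13)| / √((-1)² + (-5)² + (-2)²)
  = |3 + 50 + 10 + 13| / √(1 + 25 + 4)
  = |76| / √30
  = 76 / 5.477
  ≈ 13.88

13.88


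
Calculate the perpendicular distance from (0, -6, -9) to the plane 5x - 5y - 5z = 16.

distance = |a·x₀ + b·y₀ + c·z₀ - d| / √(a² + b² + c²)
  = |5·0 + (-5)·(-6) + (-5)·(-9) - 16| / √(5² + (-5)² + (-5)²)
  = |0 + 30 + 45 - 16| / √(25 + 25 + 25)
  = |59| / √75
  = 59 / 8.66
  ≈ 6.813

6.813


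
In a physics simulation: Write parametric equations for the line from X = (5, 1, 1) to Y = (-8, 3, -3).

Direction vector d = Y - X = (-8 - 5, 3 - 1, -3 - 1) = (-13, 2, -4)
Parametric form r = X + t·d:
x = 5 - 13t, y = 1 + 2t, z = 1 - 4t

x = 5 - 13t, y = 1 + 2t, z = 1 - 4t


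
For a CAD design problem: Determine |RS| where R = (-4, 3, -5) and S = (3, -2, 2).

d = √[(x₂-x₁)² + (y₂-y₁)² + (z₂-z₁)²]
  = √[7² + (-5)² + 7²]
  = √[49 + 25 + 49]
  = √123
  ≈ 11.09

11.09


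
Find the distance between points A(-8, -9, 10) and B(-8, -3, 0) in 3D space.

d = √[(x₂-x₁)² + (y₂-y₁)² + (z₂-z₁)²]
  = √[0² + 6² + (-10)²]
  = √[0 + 36 + 100]
  = √136
  ≈ 11.66

11.66


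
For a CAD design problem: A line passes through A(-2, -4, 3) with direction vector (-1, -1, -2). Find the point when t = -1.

P(t) = A + t·d
  = (-2 + (-1)·(-1), -4 + (-1)·(-1), 3 + (-2)·(-1))
  = (-2 + 1, -4 + 1, 3 + 2)
  = (-1, -3, 5)

(-1, -3, 5)


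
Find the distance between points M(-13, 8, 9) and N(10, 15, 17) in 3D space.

d = √[(x₂-x₁)² + (y₂-y₁)² + (z₂-z₁)²]
  = √[23² + 7² + 8²]
  = √[529 + 49 + 64]
  = √642
  ≈ 25.34

25.34


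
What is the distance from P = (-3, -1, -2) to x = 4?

distance = |a·x₀ + b·y₀ + c·z₀ - d| / √(a² + b² + c²)
  = |1·(-3) + 0·(-1) + 0·(-2) - 4| / √(1² + 0² + 0²)
  = |-3 + 0 + 0 - 4| / √(1 + 0 + 0)
  = |-7| / √1
  = 7 / 1
  ≈ 7

7


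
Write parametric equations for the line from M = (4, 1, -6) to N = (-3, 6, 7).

Direction vector d = N - M = (-3 - 4, 6 - 1, 7 + 6) = (-7, 5, 13)
Parametric form r = M + t·d:
x = 4 - 7t, y = 1 + 5t, z = -6 + 13t

x = 4 - 7t, y = 1 + 5t, z = -6 + 13t


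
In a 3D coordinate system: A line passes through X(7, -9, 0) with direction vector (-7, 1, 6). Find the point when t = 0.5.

P(t) = X + t·d
  = (7 + (-7)·0.5, -9 + 1·0.5, 0 + 6·0.5)
  = (7 - 3.5, -9 + 0.5, 0 + 3)
  = (3.5, -8.5, 3)

(3.5, -8.5, 3)


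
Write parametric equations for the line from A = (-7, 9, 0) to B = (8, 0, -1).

Direction vector d = B - A = (8 + 7, 0 - 9, -1 + 0) = (15, -9, -1)
Parametric form r = A + t·d:
x = -7 + 15t, y = 9 - 9t, z = 0 - t

x = -7 + 15t, y = 9 - 9t, z = 0 - t


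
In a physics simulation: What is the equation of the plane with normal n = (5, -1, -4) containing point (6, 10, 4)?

The plane through P with normal n = (a, b, c) satisfies n·(r - P) = 0,
i.e. ax + by + cz = a·x₀ + b·y₀ + c·z₀.
d = 5·6 + (-1)·10 + (-4)·4
  = 30 - 10 - 16
  = 4
Equation: 5x - y - 4z = 4

5x - y - 4z = 4


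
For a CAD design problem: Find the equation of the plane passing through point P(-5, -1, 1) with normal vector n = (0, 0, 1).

The plane through P with normal n = (a, b, c) satisfies n·(r - P) = 0,
i.e. ax + by + cz = a·x₀ + b·y₀ + c·z₀.
d = 0·(-5) + 0·(-1) + 1·1
  = 0 + 0 + 1
  = 1
Equation: z = 1

z = 1


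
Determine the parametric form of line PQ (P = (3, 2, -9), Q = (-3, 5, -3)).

Direction vector d = Q - P = (-3 - 3, 5 - 2, -3 + 9) = (-6, 3, 6)
Parametric form r = P + t·d:
x = 3 - 6t, y = 2 + 3t, z = -9 + 6t

x = 3 - 6t, y = 2 + 3t, z = -9 + 6t


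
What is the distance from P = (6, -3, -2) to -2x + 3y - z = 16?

distance = |a·x₀ + b·y₀ + c·z₀ - d| / √(a² + b² + c²)
  = |(-2)·6 + 3·(-3) + (-1)·(-2) - 16| / √((-2)² + 3² + (-1)²)
  = |-12 - 9 + 2 - 16| / √(4 + 9 + 1)
  = |-35| / √14
  = 35 / 3.742
  ≈ 9.354

9.354


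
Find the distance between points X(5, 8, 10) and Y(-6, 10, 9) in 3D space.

d = √[(x₂-x₁)² + (y₂-y₁)² + (z₂-z₁)²]
  = √[(-11)² + 2² + (-1)²]
  = √[121 + 4 + 1]
  = √126
  ≈ 11.22

11.22


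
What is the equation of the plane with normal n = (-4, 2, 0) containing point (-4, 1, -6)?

The plane through P with normal n = (a, b, c) satisfies n·(r - P) = 0,
i.e. ax + by + cz = a·x₀ + b·y₀ + c·z₀.
d = (-4)·(-4) + 2·1 + 0·(-6)
  = 16 + 2 + 0
  = 18
Equation: -4x + 2y = 18

-4x + 2y = 18


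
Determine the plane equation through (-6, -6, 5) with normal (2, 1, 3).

The plane through P with normal n = (a, b, c) satisfies n·(r - P) = 0,
i.e. ax + by + cz = a·x₀ + b·y₀ + c·z₀.
d = 2·(-6) + 1·(-6) + 3·5
  = -12 - 6 + 15
  = -3
Equation: 2x + y + 3z = -3

2x + y + 3z = -3


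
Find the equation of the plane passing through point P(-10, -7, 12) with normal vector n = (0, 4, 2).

The plane through P with normal n = (a, b, c) satisfies n·(r - P) = 0,
i.e. ax + by + cz = a·x₀ + b·y₀ + c·z₀.
d = 0·(-10) + 4·(-7) + 2·12
  = 0 - 28 + 24
  = -4
Equation: 4y + 2z = -4

4y + 2z = -4


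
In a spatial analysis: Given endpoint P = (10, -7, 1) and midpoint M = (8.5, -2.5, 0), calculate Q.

Q = 2M - P
  = (2·8.5 - 10, 2·(-2.5) - (-7), 2·0 - 1)
  = (17 - 10, -5 + 7, 0 - 1)
  = (7, 2, -1)

(7, 2, -1)


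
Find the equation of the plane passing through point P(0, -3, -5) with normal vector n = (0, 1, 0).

The plane through P with normal n = (a, b, c) satisfies n·(r - P) = 0,
i.e. ax + by + cz = a·x₀ + b·y₀ + c·z₀.
d = 0·0 + 1·(-3) + 0·(-5)
  = 0 - 3 + 0
  = -3
Equation: y = -3

y = -3


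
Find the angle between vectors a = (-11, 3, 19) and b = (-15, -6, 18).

a·b = (-11)·(-15) + 3·(-6) + 19·18 = 165 - 18 + 342 = 489
|a| = √((-11)² + 3² + 19²) = √491 ≈ 22.16
|b| = √((-15)² + (-6)² + 18²) = √585 ≈ 24.19
cos θ = (a·b)/(|a||b|) = 489/(22.16·24.19) ≈ 0.9124
θ = arccos(0.9124) ≈ 24.16°

24.16°


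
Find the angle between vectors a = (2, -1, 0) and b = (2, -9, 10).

a·b = 2·2 + (-1)·(-9) + 0·10 = 4 + 9 + 0 = 13
|a| = √(2² + (-1)² + 0²) = √5 ≈ 2.236
|b| = √(2² + (-9)² + 10²) = √185 ≈ 13.6
cos θ = (a·b)/(|a||b|) = 13/(2.236·13.6) ≈ 0.4274
θ = arccos(0.4274) ≈ 64.69°

64.69°


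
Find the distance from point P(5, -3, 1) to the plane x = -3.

distance = |a·x₀ + b·y₀ + c·z₀ - d| / √(a² + b² + c²)
  = |1·5 + 0·(-3) + 0·1 - (-3)| / √(1² + 0² + 0²)
  = |5 + 0 + 0 + 3| / √(1 + 0 + 0)
  = |8| / √1
  = 8 / 1
  ≈ 8

8


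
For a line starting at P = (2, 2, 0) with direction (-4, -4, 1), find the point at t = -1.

P(t) = P + t·d
  = (2 + (-4)·(-1), 2 + (-4)·(-1), 0 + 1·(-1))
  = (2 + 4, 2 + 4, 0 - 1)
  = (6, 6, -1)

(6, 6, -1)


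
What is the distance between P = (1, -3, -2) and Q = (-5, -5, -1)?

d = √[(x₂-x₁)² + (y₂-y₁)² + (z₂-z₁)²]
  = √[(-6)² + (-2)² + 1²]
  = √[36 + 4 + 1]
  = √41
  ≈ 6.403

6.403


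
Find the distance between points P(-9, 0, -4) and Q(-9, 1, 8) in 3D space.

d = √[(x₂-x₁)² + (y₂-y₁)² + (z₂-z₁)²]
  = √[0² + 1² + 12²]
  = √[0 + 1 + 144]
  = √145
  ≈ 12.04

12.04


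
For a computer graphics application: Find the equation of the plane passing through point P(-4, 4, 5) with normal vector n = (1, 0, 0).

The plane through P with normal n = (a, b, c) satisfies n·(r - P) = 0,
i.e. ax + by + cz = a·x₀ + b·y₀ + c·z₀.
d = 1·(-4) + 0·4 + 0·5
  = -4 + 0 + 0
  = -4
Equation: x = -4

x = -4


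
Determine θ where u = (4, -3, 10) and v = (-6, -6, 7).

u·v = 4·(-6) + (-3)·(-6) + 10·7 = -24 + 18 + 70 = 64
|u| = √(4² + (-3)² + 10²) = √125 ≈ 11.18
|v| = √((-6)² + (-6)² + 7²) = √121 ≈ 11
cos θ = (u·v)/(|u||v|) = 64/(11.18·11) ≈ 0.5204
θ = arccos(0.5204) ≈ 58.64°

58.64°


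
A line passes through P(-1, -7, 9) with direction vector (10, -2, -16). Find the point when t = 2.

P(t) = P + t·d
  = (-1 + 10·2, -7 + (-2)·2, 9 + (-16)·2)
  = (-1 + 20, -7 - 4, 9 - 32)
  = (19, -11, -23)

(19, -11, -23)


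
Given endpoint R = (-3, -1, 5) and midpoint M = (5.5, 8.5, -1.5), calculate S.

S = 2M - R
  = (2·5.5 - (-3), 2·8.5 - (-1), 2·(-1.5) - 5)
  = (11 + 3, 17 + 1, -3 - 5)
  = (14, 18, -8)

(14, 18, -8)


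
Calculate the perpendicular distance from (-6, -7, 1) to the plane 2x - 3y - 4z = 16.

distance = |a·x₀ + b·y₀ + c·z₀ - d| / √(a² + b² + c²)
  = |2·(-6) + (-3)·(-7) + (-4)·1 - 16| / √(2² + (-3)² + (-4)²)
  = |-12 + 21 - 4 - 16| / √(4 + 9 + 16)
  = |-11| / √29
  = 11 / 5.385
  ≈ 2.043

2.043


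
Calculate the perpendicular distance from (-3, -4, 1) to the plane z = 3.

distance = |a·x₀ + b·y₀ + c·z₀ - d| / √(a² + b² + c²)
  = |0·(-3) + 0·(-4) + 1·1 - 3| / √(0² + 0² + 1²)
  = |0 + 0 + 1 - 3| / √(0 + 0 + 1)
  = |-2| / √1
  = 2 / 1
  ≈ 2

2


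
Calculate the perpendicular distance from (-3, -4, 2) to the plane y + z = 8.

distance = |a·x₀ + b·y₀ + c·z₀ - d| / √(a² + b² + c²)
  = |0·(-3) + 1·(-4) + 1·2 - 8| / √(0² + 1² + 1²)
  = |0 - 4 + 2 - 8| / √(0 + 1 + 1)
  = |-10| / √2
  = 10 / 1.414
  ≈ 7.071

7.071


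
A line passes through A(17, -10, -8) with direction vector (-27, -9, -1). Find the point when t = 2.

P(t) = A + t·d
  = (17 + (-27)·2, -10 + (-9)·2, -8 + (-1)·2)
  = (17 - 54, -10 - 18, -8 - 2)
  = (-37, -28, -10)

(-37, -28, -10)


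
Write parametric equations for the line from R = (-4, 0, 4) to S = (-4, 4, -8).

Direction vector d = S - R = (-4 + 4, 4 + 0, -8 - 4) = (0, 4, -12)
Parametric form r = R + t·d:
x = -4, y = 0 + 4t, z = 4 - 12t

x = -4, y = 0 + 4t, z = 4 - 12t


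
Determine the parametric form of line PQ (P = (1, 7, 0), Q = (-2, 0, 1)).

Direction vector d = Q - P = (-2 - 1, 0 - 7, 1 + 0) = (-3, -7, 1)
Parametric form r = P + t·d:
x = 1 - 3t, y = 7 - 7t, z = 0 + t

x = 1 - 3t, y = 7 - 7t, z = 0 + t


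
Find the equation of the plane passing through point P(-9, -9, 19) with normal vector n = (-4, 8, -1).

The plane through P with normal n = (a, b, c) satisfies n·(r - P) = 0,
i.e. ax + by + cz = a·x₀ + b·y₀ + c·z₀.
d = (-4)·(-9) + 8·(-9) + (-1)·19
  = 36 - 72 - 19
  = -55
Equation: -4x + 8y - z = -55

-4x + 8y - z = -55


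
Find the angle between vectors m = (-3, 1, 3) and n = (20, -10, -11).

m·n = (-3)·20 + 1·(-10) + 3·(-11) = -60 - 10 - 33 = -103
|m| = √((-3)² + 1² + 3²) = √19 ≈ 4.359
|n| = √(20² + (-10)² + (-11)²) = √621 ≈ 24.92
cos θ = (m·n)/(|m||n|) = -103/(4.359·24.92) ≈ -0.9482
θ = arccos(-0.9482) ≈ 161.5°

161.5°


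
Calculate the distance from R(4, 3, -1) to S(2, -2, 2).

d = √[(x₂-x₁)² + (y₂-y₁)² + (z₂-z₁)²]
  = √[(-2)² + (-5)² + 3²]
  = √[4 + 25 + 9]
  = √38
  ≈ 6.164

6.164


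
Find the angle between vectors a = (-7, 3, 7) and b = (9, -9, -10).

a·b = (-7)·9 + 3·(-9) + 7·(-10) = -63 - 27 - 70 = -160
|a| = √((-7)² + 3² + 7²) = √107 ≈ 10.34
|b| = √(9² + (-9)² + (-10)²) = √262 ≈ 16.19
cos θ = (a·b)/(|a||b|) = -160/(10.34·16.19) ≈ -0.9556
θ = arccos(-0.9556) ≈ 162.9°

162.9°


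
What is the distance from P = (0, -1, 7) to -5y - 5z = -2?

distance = |a·x₀ + b·y₀ + c·z₀ - d| / √(a² + b² + c²)
  = |0·0 + (-5)·(-1) + (-5)·7 - (-2)| / √(0² + (-5)² + (-5)²)
  = |0 + 5 - 35 + 2| / √(0 + 25 + 25)
  = |-28| / √50
  = 28 / 7.071
  ≈ 3.96

3.96


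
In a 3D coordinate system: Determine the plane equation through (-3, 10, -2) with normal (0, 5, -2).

The plane through P with normal n = (a, b, c) satisfies n·(r - P) = 0,
i.e. ax + by + cz = a·x₀ + b·y₀ + c·z₀.
d = 0·(-3) + 5·10 + (-2)·(-2)
  = 0 + 50 + 4
  = 54
Equation: 5y - 2z = 54

5y - 2z = 54


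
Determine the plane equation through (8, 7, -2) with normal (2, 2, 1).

The plane through P with normal n = (a, b, c) satisfies n·(r - P) = 0,
i.e. ax + by + cz = a·x₀ + b·y₀ + c·z₀.
d = 2·8 + 2·7 + 1·(-2)
  = 16 + 14 - 2
  = 28
Equation: 2x + 2y + z = 28

2x + 2y + z = 28


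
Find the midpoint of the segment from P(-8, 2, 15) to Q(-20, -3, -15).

M = ((x₁+x₂)/2, (y₁+y₂)/2, (z₁+z₂)/2)
  = ((-8 - 20)/2, (2 - 3)/2, (15 - 15)/2)
  = (-28/2, -1/2, 0/2)
  = (-14, -0.5, 0)

(-14, -0.5, 0)


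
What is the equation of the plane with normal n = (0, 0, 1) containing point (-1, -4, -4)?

The plane through P with normal n = (a, b, c) satisfies n·(r - P) = 0,
i.e. ax + by + cz = a·x₀ + b·y₀ + c·z₀.
d = 0·(-1) + 0·(-4) + 1·(-4)
  = 0 + 0 - 4
  = -4
Equation: z = -4

z = -4


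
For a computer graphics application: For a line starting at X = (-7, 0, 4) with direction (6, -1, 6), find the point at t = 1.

P(t) = X + t·d
  = (-7 + 6·1, 0 + (-1)·1, 4 + 6·1)
  = (-7 + 6, 0 - 1, 4 + 6)
  = (-1, -1, 10)

(-1, -1, 10)


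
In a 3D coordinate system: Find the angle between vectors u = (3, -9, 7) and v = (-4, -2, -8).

u·v = 3·(-4) + (-9)·(-2) + 7·(-8) = -12 + 18 - 56 = -50
|u| = √(3² + (-9)² + 7²) = √139 ≈ 11.79
|v| = √((-4)² + (-2)² + (-8)²) = √84 ≈ 9.165
cos θ = (u·v)/(|u||v|) = -50/(11.79·9.165) ≈ -0.4627
θ = arccos(-0.4627) ≈ 117.6°

117.6°


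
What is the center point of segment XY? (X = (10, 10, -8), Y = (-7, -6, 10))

M = ((x₁+x₂)/2, (y₁+y₂)/2, (z₁+z₂)/2)
  = ((10 - 7)/2, (10 - 6)/2, (-8 + 10)/2)
  = (3/2, 4/2, 2/2)
  = (1.5, 2, 1)

(1.5, 2, 1)


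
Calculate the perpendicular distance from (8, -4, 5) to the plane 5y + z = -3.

distance = |a·x₀ + b·y₀ + c·z₀ - d| / √(a² + b² + c²)
  = |0·8 + 5·(-4) + 1·5 - (-3)| / √(0² + 5² + 1²)
  = |0 - 20 + 5 + 3| / √(0 + 25 + 1)
  = |-12| / √26
  = 12 / 5.099
  ≈ 2.353

2.353


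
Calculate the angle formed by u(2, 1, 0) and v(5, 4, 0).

u·v = 2·5 + 1·4 + 0·0 = 10 + 4 + 0 = 14
|u| = √(2² + 1² + 0²) = √5 ≈ 2.236
|v| = √(5² + 4² + 0²) = √41 ≈ 6.403
cos θ = (u·v)/(|u||v|) = 14/(2.236·6.403) ≈ 0.9778
θ = arccos(0.9778) ≈ 12.09°

12.09°


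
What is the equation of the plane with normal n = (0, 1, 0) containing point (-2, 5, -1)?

The plane through P with normal n = (a, b, c) satisfies n·(r - P) = 0,
i.e. ax + by + cz = a·x₀ + b·y₀ + c·z₀.
d = 0·(-2) + 1·5 + 0·(-1)
  = 0 + 5 + 0
  = 5
Equation: y = 5

y = 5


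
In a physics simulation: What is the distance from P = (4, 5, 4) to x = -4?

distance = |a·x₀ + b·y₀ + c·z₀ - d| / √(a² + b² + c²)
  = |1·4 + 0·5 + 0·4 - (-4)| / √(1² + 0² + 0²)
  = |4 + 0 + 0 + 4| / √(1 + 0 + 0)
  = |8| / √1
  = 8 / 1
  ≈ 8

8


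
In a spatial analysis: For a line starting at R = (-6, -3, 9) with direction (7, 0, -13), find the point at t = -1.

P(t) = R + t·d
  = (-6 + 7·(-1), -3 + 0·(-1), 9 + (-13)·(-1))
  = (-6 - 7, -3 + 0, 9 + 13)
  = (-13, -3, 22)

(-13, -3, 22)


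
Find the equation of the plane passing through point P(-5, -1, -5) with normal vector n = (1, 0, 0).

The plane through P with normal n = (a, b, c) satisfies n·(r - P) = 0,
i.e. ax + by + cz = a·x₀ + b·y₀ + c·z₀.
d = 1·(-5) + 0·(-1) + 0·(-5)
  = -5 + 0 + 0
  = -5
Equation: x = -5

x = -5
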